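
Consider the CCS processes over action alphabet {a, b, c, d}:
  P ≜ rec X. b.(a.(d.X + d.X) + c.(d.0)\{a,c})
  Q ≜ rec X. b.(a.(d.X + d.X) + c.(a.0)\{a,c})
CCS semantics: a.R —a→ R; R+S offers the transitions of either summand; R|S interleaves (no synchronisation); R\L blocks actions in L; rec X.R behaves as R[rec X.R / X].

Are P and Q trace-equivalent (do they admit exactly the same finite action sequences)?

NO — witness ⟨bcd⟩

Reachable graph of P (5 states):
  m0 = rec X. b.(a.(d.X + d.X) + c.(d.0)\{a,c}) ⊢ ··b··> m1
  m1 = a.(d.(rec X. b.(a.(d.X + d.X) + c.(d.0)\{a,c})) + d.(rec X. b.(a.(d.X + d.X) + c.(d.0)\{a,c}))) + c.(d.0)\{a,c} ⊢ ··a··> m2, ··c··> m3
  m2 = d.(rec X. b.(a.(d.X + d.X) + c.(d.0)\{a,c})) + d.(rec X. b.(a.(d.X + d.X) + c.(d.0)\{a,c})) ⊢ ··d··> m0
  m3 = (d.0)\{a,c} ⊢ ··d··> m4
  m4 = 0\{a,c} ⊢ (no moves)
Reachable graph of Q (4 states):
  n0 = rec X. b.(a.(d.X + d.X) + c.(a.0)\{a,c}) ⊢ ··b··> n1
  n1 = a.(d.(rec X. b.(a.(d.X + d.X) + c.(a.0)\{a,c})) + d.(rec X. b.(a.(d.X + d.X) + c.(a.0)\{a,c}))) + c.(a.0)\{a,c} ⊢ ··a··> n2, ··c··> n3
  n2 = d.(rec X. b.(a.(d.X + d.X) + c.(a.0)\{a,c})) + d.(rec X. b.(a.(d.X + d.X) + c.(a.0)\{a,c})) ⊢ ··d··> n0
  n3 = (a.0)\{a,c} ⊢ (no moves)
Run σ = ⟨bcd⟩ on P: start {m0}
  step 1 (b): {m1}
  step 2 (c): {m3}
  step 3 (d): {m4}
  — P admits the full trace.
Run σ = ⟨bcd⟩ on Q: start {n0}
  step 1 (b): {n1}
  step 2 (c): {n3}
  step 3 (d): ∅ (Q stuck)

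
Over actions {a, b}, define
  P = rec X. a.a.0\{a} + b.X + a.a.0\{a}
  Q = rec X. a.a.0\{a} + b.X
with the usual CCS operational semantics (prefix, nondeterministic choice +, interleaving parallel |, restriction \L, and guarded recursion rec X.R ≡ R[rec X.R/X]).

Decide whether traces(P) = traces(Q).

Reachable graph of P (3 states):
  s0 = rec X. a.a.0\{a} + b.X + a.a.0\{a} :: —a→ s1, —b→ s0
  s1 = a.0\{a} :: —a→ s2
  s2 = 0\{a} :: deadlocked
Reachable graph of Q (3 states):
  t0 = rec X. a.a.0\{a} + b.X :: —a→ t1, —b→ t0
  t1 = a.0\{a} :: —a→ t2
  t2 = 0\{a} :: deadlocked
Bisimilarity quotient blocks:
  B0 = {s0, t0}
  B1 = {s1, t1}
  B2 = {s2, t2}
s0 ∈ B0, t0 ∈ B0 → same block
Bisimilar ⇒ trace-equivalent.

YES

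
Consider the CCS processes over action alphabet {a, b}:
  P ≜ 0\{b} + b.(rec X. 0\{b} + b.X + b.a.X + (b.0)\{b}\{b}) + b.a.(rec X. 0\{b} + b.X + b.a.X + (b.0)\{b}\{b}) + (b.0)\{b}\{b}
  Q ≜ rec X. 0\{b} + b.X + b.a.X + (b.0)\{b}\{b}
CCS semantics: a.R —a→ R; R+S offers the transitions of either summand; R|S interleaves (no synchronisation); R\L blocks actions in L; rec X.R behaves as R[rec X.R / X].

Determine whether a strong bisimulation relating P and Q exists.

LTS(P): 3 reachable states
  m0 = 0\{b} + b.(rec X. 0\{b} + b.X + b.a.X + (b.0)\{b}\{b}) + b.a.(rec X. 0\{b} + b.X + b.a.X + (b.0)\{b}\{b}) + (b.0)\{b}\{b} → —b→ m1, —b→ m2
  m1 = a.(rec X. 0\{b} + b.X + b.a.X + (b.0)\{b}\{b}) → —a→ m2
  m2 = rec X. 0\{b} + b.X + b.a.X + (b.0)\{b}\{b} → —b→ m1, —b→ m2
LTS(Q): 2 reachable states
  n0 = rec X. 0\{b} + b.X + b.a.X + (b.0)\{b}\{b} → —b→ n0, —b→ n1
  n1 = a.(rec X. 0\{b} + b.X + b.a.X + (b.0)\{b}\{b}) → —a→ n0
Coarsest stable partition (strong bisimilarity classes):
  B0 = {m0, m2, n0}
  B1 = {m1, n1}
m0 ∈ B0, n0 ∈ B0 → same block

P ~ Q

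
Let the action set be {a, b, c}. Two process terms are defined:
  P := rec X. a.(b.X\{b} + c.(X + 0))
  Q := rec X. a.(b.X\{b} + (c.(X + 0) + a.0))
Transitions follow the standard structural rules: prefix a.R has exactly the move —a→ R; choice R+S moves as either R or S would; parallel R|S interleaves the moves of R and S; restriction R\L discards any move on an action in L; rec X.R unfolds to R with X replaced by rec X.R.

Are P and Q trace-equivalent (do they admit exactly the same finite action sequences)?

traces(P) ≠ traces(Q) — witness ⟨aa⟩

LTS(P): 6 reachable states
  p0 = rec X. a.(b.X\{b} + c.(X + 0)) | -a-> p1
  p1 = b.(rec X. a.(b.X\{b} + c.(X + 0)))\{b} + c.((rec X. a.(b.X\{b} + c.(X + 0))) + 0) | -b-> p2, -c-> p3
  p2 = (rec X. a.(b.X\{b} + c.(X + 0)))\{b} | -a-> p4
  p3 = (rec X. a.(b.X\{b} + c.(X + 0))) + 0 | -a-> p1
  p4 = (b.(rec X. a.(b.X\{b} + c.(X + 0)))\{b} + c.((rec X. a.(b.X\{b} + c.(X + 0))) + 0))\{b} | -c-> p5
  p5 = ((rec X. a.(b.X\{b} + c.(X + 0))) + 0)\{b} | -a-> p4
LTS(Q): 8 reachable states
  q0 = rec X. a.(b.X\{b} + (c.(X + 0) + a.0)) | -a-> q1
  q1 = b.(rec X. a.(b.X\{b} + (c.(X + 0) + a.0)))\{b} + (c.((rec X. a.(b.X\{b} + (c.(X + 0) + a.0))) + 0) + a.0) | -a-> q2, -b-> q3, -c-> q4
  q2 = 0 | (no moves)
  q3 = (rec X. a.(b.X\{b} + (c.(X + 0) + a.0)))\{b} | -a-> q5
  q4 = (rec X. a.(b.X\{b} + (c.(X + 0) + a.0))) + 0 | -a-> q1
  q5 = (b.(rec X. a.(b.X\{b} + (c.(X + 0) + a.0)))\{b} + (c.((rec X. a.(b.X\{b} + (c.(X + 0) + a.0))) + 0) + a.0))\{b} | -a-> q6, -c-> q7
  q6 = 0\{b} | (no moves)
  q7 = ((rec X. a.(b.X\{b} + (c.(X + 0) + a.0))) + 0)\{b} | -a-> q5
Trace ⟨aa⟩ through Q, begin at {q0}:
  step 1 (a): {q1}
  step 2 (a): {q2}
  Q completes σ.
Trace ⟨aa⟩ through P, begin at {p0}:
  step 1 (a): {p1}
  step 2 (a): ∅  — P cannot continue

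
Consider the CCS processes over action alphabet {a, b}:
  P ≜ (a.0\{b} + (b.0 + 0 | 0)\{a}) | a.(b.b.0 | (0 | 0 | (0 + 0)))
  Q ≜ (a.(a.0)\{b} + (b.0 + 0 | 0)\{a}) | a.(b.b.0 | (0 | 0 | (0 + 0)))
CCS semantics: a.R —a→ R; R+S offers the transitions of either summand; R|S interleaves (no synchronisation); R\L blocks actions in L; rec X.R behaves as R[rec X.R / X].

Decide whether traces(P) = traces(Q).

trace-distinct — witness ⟨aaa⟩

Reachable graph of P (12 states):
  m0 = (a.0\{b} + (b.0 + 0 | 0)\{a}) | a.(b.b.0 | (0 | 0 | (0 + 0))) :: ··a··> m1, ··a··> m2, ··b··> m3
  m1 = (a.0\{b} + (b.0 + 0 | 0)\{a}) | (b.b.0 | (0 | 0 | (0 + 0))) :: ··a··> m4, ··b··> m5, ··b··> m6
  m2 = 0\{b} | a.(b.b.0 | (0 | 0 | (0 + 0))) :: ··a··> m4
  m3 = 0\{a} | a.(b.b.0 | (0 | 0 | (0 + 0))) :: ··a··> m6
  m4 = 0\{b} | (b.b.0 | (0 | 0 | (0 + 0))) :: ··b··> m7
  m5 = (a.0\{b} + (b.0 + 0 | 0)\{a}) | (b.0 | (0 | 0 | (0 + 0))) :: ··a··> m7, ··b··> m8, ··b··> m9
  m6 = 0\{a} | (b.b.0 | (0 | 0 | (0 + 0))) :: ··b··> m9
  m7 = 0\{b} | (b.0 | (0 | 0 | (0 + 0))) :: ··b··> m10
  m8 = (a.0\{b} + (b.0 + 0 | 0)\{a}) | (0 | (0 | 0 | (0 + 0))) :: ··a··> m10, ··b··> m11
  m9 = 0\{a} | (b.0 | (0 | 0 | (0 + 0))) :: ··b··> m11
  m10 = 0\{b} | (0 | (0 | 0 | (0 + 0))) :: (no moves)
  m11 = 0\{a} | (0 | (0 | 0 | (0 + 0))) :: (no moves)
Reachable graph of Q (16 states):
  n0 = (a.(a.0)\{b} + (b.0 + 0 | 0)\{a}) | a.(b.b.0 | (0 | 0 | (0 + 0))) :: ··a··> n1, ··a··> n2, ··b··> n3
  n1 = (a.(a.0)\{b} + (b.0 + 0 | 0)\{a}) | (b.b.0 | (0 | 0 | (0 + 0))) :: ··a··> n4, ··b··> n5, ··b··> n6
  n2 = (a.0)\{b} | a.(b.b.0 | (0 | 0 | (0 + 0))) :: ··a··> n4, ··a··> n7
  n3 = 0\{a} | a.(b.b.0 | (0 | 0 | (0 + 0))) :: ··a··> n6
  n4 = (a.0)\{b} | (b.b.0 | (0 | 0 | (0 + 0))) :: ··a··> n8, ··b··> n9
  n5 = (a.(a.0)\{b} + (b.0 + 0 | 0)\{a}) | (b.0 | (0 | 0 | (0 + 0))) :: ··a··> n9, ··b··> n10, ··b··> n11
  n6 = 0\{a} | (b.b.0 | (0 | 0 | (0 + 0))) :: ··b··> n11
  n7 = 0\{b} | a.(b.b.0 | (0 | 0 | (0 + 0))) :: ··a··> n8
  n8 = 0\{b} | (b.b.0 | (0 | 0 | (0 + 0))) :: ··b··> n12
  n9 = (a.0)\{b} | (b.0 | (0 | 0 | (0 + 0))) :: ··a··> n12, ··b··> n13
  n10 = (a.(a.0)\{b} + (b.0 + 0 | 0)\{a}) | (0 | (0 | 0 | (0 + 0))) :: ··a··> n13, ··b··> n14
  n11 = 0\{a} | (b.0 | (0 | 0 | (0 + 0))) :: ··b··> n14
  n12 = 0\{b} | (b.0 | (0 | 0 | (0 + 0))) :: ··b··> n15
  n13 = (a.0)\{b} | (0 | (0 | 0 | (0 + 0))) :: ··a··> n15
  n14 = 0\{a} | (0 | (0 | 0 | (0 + 0))) :: (no moves)
  n15 = 0\{b} | (0 | (0 | 0 | (0 + 0))) :: (no moves)
Executing aaa from Q (initial set {n0}):
  after a @ step 1: {n1, n2}
  after a @ step 2: {n4, n7}
  after a @ step 3: {n8}
  — Q admits the full trace.
Executing aaa from P (initial set {m0}):
  after a @ step 1: {m1, m2}
  after a @ step 2: {m4}
  after a @ step 3: no successor for P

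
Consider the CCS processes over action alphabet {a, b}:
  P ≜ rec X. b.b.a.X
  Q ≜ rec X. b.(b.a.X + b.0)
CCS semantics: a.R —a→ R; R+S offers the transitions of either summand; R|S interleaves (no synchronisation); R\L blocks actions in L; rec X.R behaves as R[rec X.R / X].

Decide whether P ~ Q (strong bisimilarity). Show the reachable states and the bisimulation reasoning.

P's transition system — 3 states:
  p0 = rec X. b.b.a.X ⊢ ··b··> p1
  p1 = b.a.(rec X. b.b.a.X) ⊢ ··b··> p2
  p2 = a.(rec X. b.b.a.X) ⊢ ··a··> p0
Q's transition system — 4 states:
  q0 = rec X. b.(b.a.X + b.0) ⊢ ··b··> q1
  q1 = b.a.(rec X. b.(b.a.X + b.0)) + b.0 ⊢ ··b··> q2, ··b··> q3
  q2 = 0 ⊢ stopped
  q3 = a.(rec X. b.(b.a.X + b.0)) ⊢ ··a··> q0
Bisimilarity quotient blocks:
  B0 = {p0}
  B1 = {p1}
  B2 = {p2}
  B3 = {q0}
  B4 = {q1}
  B5 = {q3}
  B6 = {q2}
p0 ∈ B0, q0 ∈ B3 → different blocks

NO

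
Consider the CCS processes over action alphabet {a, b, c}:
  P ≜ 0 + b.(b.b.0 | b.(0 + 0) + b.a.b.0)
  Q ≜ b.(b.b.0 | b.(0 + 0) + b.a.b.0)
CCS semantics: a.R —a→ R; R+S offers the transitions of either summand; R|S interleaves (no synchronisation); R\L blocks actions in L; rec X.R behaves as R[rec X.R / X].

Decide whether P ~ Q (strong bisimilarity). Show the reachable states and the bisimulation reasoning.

LTS(P): 10 reachable states
  s0 = 0 + b.(b.b.0 | b.(0 + 0) + b.a.b.0) has moves -b-> s1
  s1 = b.b.0 | b.(0 + 0) + b.a.b.0 has moves -b-> s2, -b-> s3, -b-> s4
  s2 = a.b.0 has moves -a-> s5
  s3 = b.0 | b.(0 + 0) has moves -b-> s6, -b-> s7
  s4 = b.b.0 | (0 + 0) has moves -b-> s7
  s5 = b.0 has moves -b-> s8
  s6 = 0 | b.(0 + 0) has moves -b-> s9
  s7 = b.0 | (0 + 0) has moves -b-> s9
  s8 = 0 has moves ·
  s9 = 0 | (0 + 0) has moves ·
LTS(Q): 10 reachable states
  t0 = b.(b.b.0 | b.(0 + 0) + b.a.b.0) has moves -b-> t1
  t1 = b.b.0 | b.(0 + 0) + b.a.b.0 has moves -b-> t2, -b-> t3, -b-> t4
  t2 = a.b.0 has moves -a-> t5
  t3 = b.0 | b.(0 + 0) has moves -b-> t6, -b-> t7
  t4 = b.b.0 | (0 + 0) has moves -b-> t7
  t5 = b.0 has moves -b-> t8
  t6 = 0 | b.(0 + 0) has moves -b-> t9
  t7 = b.0 | (0 + 0) has moves -b-> t9
  t8 = 0 has moves ·
  t9 = 0 | (0 + 0) has moves ·
Bisimilarity quotient blocks:
  B0 = {s0, t0}
  B1 = {s1, t1}
  B2 = {s3, s4, t3, t4}
  B3 = {s5, s6, s7, t5, t6, t7}
  B4 = {s8, s9, t8, t9}
  B5 = {s2, t2}
s0 ∈ B0, t0 ∈ B0 → same block

P ~ Q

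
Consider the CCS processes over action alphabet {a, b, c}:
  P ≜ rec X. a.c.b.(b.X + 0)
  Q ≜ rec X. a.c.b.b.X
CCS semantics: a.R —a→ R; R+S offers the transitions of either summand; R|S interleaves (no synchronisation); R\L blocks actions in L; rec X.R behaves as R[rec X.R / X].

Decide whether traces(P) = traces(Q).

P's transition system — 4 states:
  u0 = rec X. a.c.b.(b.X + 0) :: -a-> u1
  u1 = c.b.(b.(rec X. a.c.b.(b.X + 0)) + 0) :: -c-> u2
  u2 = b.(b.(rec X. a.c.b.(b.X + 0)) + 0) :: -b-> u3
  u3 = b.(rec X. a.c.b.(b.X + 0)) + 0 :: -b-> u0
Q's transition system — 4 states:
  v0 = rec X. a.c.b.b.X :: -a-> v1
  v1 = c.b.b.(rec X. a.c.b.b.X) :: -c-> v2
  v2 = b.b.(rec X. a.c.b.b.X) :: -b-> v3
  v3 = b.(rec X. a.c.b.b.X) :: -b-> v0
Coarsest stable partition (strong bisimilarity classes):
  B0 = {u0, v0}
  B1 = {u1, v1}
  B2 = {u2, v2}
  B3 = {u3, v3}
u0 ∈ B0, v0 ∈ B0 → same block
Bisimilar ⇒ trace-equivalent.

YES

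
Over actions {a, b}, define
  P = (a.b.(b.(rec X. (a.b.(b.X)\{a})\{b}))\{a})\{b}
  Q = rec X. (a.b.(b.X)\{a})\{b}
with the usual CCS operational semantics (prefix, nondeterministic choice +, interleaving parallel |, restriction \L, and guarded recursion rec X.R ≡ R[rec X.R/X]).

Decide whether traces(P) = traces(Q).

P's transition system — 2 states:
  u0 = (a.b.(b.(rec X. (a.b.(b.X)\{a})\{b}))\{a})\{b} → --a--▸ u1
  u1 = (b.(b.(rec X. (a.b.(b.X)\{a})\{b}))\{a})\{b} → ∅
Q's transition system — 2 states:
  v0 = rec X. (a.b.(b.X)\{a})\{b} → --a--▸ v1
  v1 = (b.(b.(rec X. (a.b.(b.X)\{a})\{b}))\{a})\{b} → ∅
Coarsest stable partition (strong bisimilarity classes):
  B0 = {u0, v0}
  B1 = {u1, v1}
u0 ∈ B0, v0 ∈ B0 → same block
Bisimilar ⇒ trace-equivalent.

trace-equivalent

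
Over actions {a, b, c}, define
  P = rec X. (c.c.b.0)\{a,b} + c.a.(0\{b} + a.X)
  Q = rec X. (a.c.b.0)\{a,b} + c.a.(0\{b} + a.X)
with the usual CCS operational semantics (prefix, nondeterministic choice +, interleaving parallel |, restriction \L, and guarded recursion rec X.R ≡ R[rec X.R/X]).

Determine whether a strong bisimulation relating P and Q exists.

Reachable graph of P (5 states):
  p0 = rec X. (c.c.b.0)\{a,b} + c.a.(0\{b} + a.X) → =c=> p1, =c=> p2
  p1 = (c.b.0)\{a,b} → =c=> p3
  p2 = a.(0\{b} + a.(rec X. (c.c.b.0)\{a,b} + c.a.(0\{b} + a.X))) → =a=> p4
  p3 = (b.0)\{a,b} → deadlocked
  p4 = 0\{b} + a.(rec X. (c.c.b.0)\{a,b} + c.a.(0\{b} + a.X)) → =a=> p0
Reachable graph of Q (3 states):
  q0 = rec X. (a.c.b.0)\{a,b} + c.a.(0\{b} + a.X) → =c=> q1
  q1 = a.(0\{b} + a.(rec X. (a.c.b.0)\{a,b} + c.a.(0\{b} + a.X))) → =a=> q2
  q2 = 0\{b} + a.(rec X. (a.c.b.0)\{a,b} + c.a.(0\{b} + a.X)) → =a=> q0
Coarsest stable partition (strong bisimilarity classes):
  B0 = {p0}
  B1 = {p2}
  B2 = {p4}
  B3 = {p1}
  B4 = {p3}
  B5 = {q0}
  B6 = {q1}
  B7 = {q2}
p0 ∈ B0, q0 ∈ B5 → different blocks

NO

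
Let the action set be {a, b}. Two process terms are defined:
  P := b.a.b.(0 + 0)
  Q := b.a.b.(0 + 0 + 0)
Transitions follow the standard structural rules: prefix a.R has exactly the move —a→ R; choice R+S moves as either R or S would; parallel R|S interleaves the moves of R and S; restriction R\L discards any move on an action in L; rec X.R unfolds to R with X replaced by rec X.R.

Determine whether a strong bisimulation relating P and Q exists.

P's transition system — 4 states:
  m0 = b.a.b.(0 + 0) has moves -b-> m1
  m1 = a.b.(0 + 0) has moves -a-> m2
  m2 = b.(0 + 0) has moves -b-> m3
  m3 = 0 + 0 has moves ∅
Q's transition system — 4 states:
  n0 = b.a.b.(0 + 0 + 0) has moves -b-> n1
  n1 = a.b.(0 + 0 + 0) has moves -a-> n2
  n2 = b.(0 + 0 + 0) has moves -b-> n3
  n3 = 0 + 0 + 0 has moves ∅
Bisimilarity quotient blocks:
  B0 = {m0, n0}
  B1 = {m1, n1}
  B2 = {m2, n2}
  B3 = {m3, n3}
m0 ∈ B0, n0 ∈ B0 → same block

P ~ Q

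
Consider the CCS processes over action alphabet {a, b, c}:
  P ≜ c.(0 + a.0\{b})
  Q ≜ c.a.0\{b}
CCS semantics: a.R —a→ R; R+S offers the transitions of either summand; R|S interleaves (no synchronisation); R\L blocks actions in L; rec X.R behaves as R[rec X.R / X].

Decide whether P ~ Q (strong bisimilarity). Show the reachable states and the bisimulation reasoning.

LTS(P): 3 reachable states
  s0 = c.(0 + a.0\{b}) ⊢ =c=> s1
  s1 = 0 + a.0\{b} ⊢ =a=> s2
  s2 = 0\{b} ⊢ (no moves)
LTS(Q): 3 reachable states
  t0 = c.a.0\{b} ⊢ =c=> t1
  t1 = a.0\{b} ⊢ =a=> t2
  t2 = 0\{b} ⊢ (no moves)
Coarsest stable partition (strong bisimilarity classes):
  B0 = {s0, t0}
  B1 = {s1, t1}
  B2 = {s2, t2}
s0 ∈ B0, t0 ∈ B0 → same block

YES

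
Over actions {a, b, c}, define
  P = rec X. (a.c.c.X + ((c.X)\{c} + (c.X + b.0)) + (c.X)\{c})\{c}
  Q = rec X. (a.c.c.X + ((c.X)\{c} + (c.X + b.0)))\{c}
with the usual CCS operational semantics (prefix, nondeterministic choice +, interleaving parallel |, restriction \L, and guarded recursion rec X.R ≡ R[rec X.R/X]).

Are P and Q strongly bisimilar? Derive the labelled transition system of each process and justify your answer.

P's transition system — 3 states:
  u0 = rec X. (a.c.c.X + ((c.X)\{c} + (c.X + b.0)) + (c.X)\{c})\{c} | =a=> u1, =b=> u2
  u1 = (c.c.(rec X. (a.c.c.X + ((c.X)\{c} + (c.X + b.0)) + (c.X)\{c})\{c}))\{c} | deadlocked
  u2 = 0\{c} | deadlocked
Q's transition system — 3 states:
  v0 = rec X. (a.c.c.X + ((c.X)\{c} + (c.X + b.0)))\{c} | =a=> v1, =b=> v2
  v1 = (c.c.(rec X. (a.c.c.X + ((c.X)\{c} + (c.X + b.0)))\{c}))\{c} | deadlocked
  v2 = 0\{c} | deadlocked
Bisimilarity quotient blocks:
  B0 = {u0, v0}
  B1 = {u1, u2, v1, v2}
u0 ∈ B0, v0 ∈ B0 → same block

P ~ Q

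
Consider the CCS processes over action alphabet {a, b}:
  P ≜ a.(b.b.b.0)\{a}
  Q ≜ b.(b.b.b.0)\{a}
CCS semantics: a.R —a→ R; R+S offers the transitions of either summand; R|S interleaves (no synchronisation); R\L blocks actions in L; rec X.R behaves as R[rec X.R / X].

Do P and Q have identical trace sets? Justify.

Reachable graph of P (5 states):
  s0 = a.(b.b.b.0)\{a} has moves =a=> s1
  s1 = (b.b.b.0)\{a} has moves =b=> s2
  s2 = (b.b.0)\{a} has moves =b=> s3
  s3 = (b.0)\{a} has moves =b=> s4
  s4 = 0\{a} has moves (no moves)
Reachable graph of Q (5 states):
  t0 = b.(b.b.b.0)\{a} has moves =b=> t1
  t1 = (b.b.b.0)\{a} has moves =b=> t2
  t2 = (b.b.0)\{a} has moves =b=> t3
  t3 = (b.0)\{a} has moves =b=> t4
  t4 = 0\{a} has moves (no moves)
Run σ = ⟨a⟩ on P: start {s0}
  step 1 (a): {s1}
  ✓ P
Run σ = ⟨a⟩ on Q: start {t0}
  step 1 (a): ∅ (Q stuck)

traces(P) ≠ traces(Q) — witness ⟨a⟩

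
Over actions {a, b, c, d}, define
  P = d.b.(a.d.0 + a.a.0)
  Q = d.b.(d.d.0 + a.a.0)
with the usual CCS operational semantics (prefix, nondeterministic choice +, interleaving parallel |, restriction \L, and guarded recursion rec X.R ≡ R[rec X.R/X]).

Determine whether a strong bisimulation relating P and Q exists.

NO

LTS(P): 6 reachable states
  p0 = d.b.(a.d.0 + a.a.0) → ··d··> p1
  p1 = b.(a.d.0 + a.a.0) → ··b··> p2
  p2 = a.d.0 + a.a.0 → ··a··> p3, ··a··> p4
  p3 = a.0 → ··a··> p5
  p4 = d.0 → ··d··> p5
  p5 = 0 → deadlocked
LTS(Q): 6 reachable states
  q0 = d.b.(d.d.0 + a.a.0) → ··d··> q1
  q1 = b.(d.d.0 + a.a.0) → ··b··> q2
  q2 = d.d.0 + a.a.0 → ··a··> q3, ··d··> q4
  q3 = a.0 → ··a··> q5
  q4 = d.0 → ··d··> q5
  q5 = 0 → deadlocked
Coarsest stable partition (strong bisimilarity classes):
  B0 = {p0}
  B1 = {p1}
  B2 = {p2}
  B3 = {p3, q3}
  B4 = {p5, q5}
  B5 = {p4, q4}
  B6 = {q0}
  B7 = {q1}
  B8 = {q2}
p0 ∈ B0, q0 ∈ B6 → different blocks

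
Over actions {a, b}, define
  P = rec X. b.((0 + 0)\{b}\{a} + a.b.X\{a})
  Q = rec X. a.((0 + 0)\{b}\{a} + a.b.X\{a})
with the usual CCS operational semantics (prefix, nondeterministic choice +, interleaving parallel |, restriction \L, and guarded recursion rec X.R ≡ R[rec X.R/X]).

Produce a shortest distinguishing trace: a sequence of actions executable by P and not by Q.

Reachable graph of P (5 states):
  s0 = rec X. b.((0 + 0)\{b}\{a} + a.b.X\{a}) ⊢ =b=> s1
  s1 = (0 + 0)\{b}\{a} + a.b.(rec X. b.((0 + 0)\{b}\{a} + a.b.X\{a}))\{a} ⊢ =a=> s2
  s2 = b.(rec X. b.((0 + 0)\{b}\{a} + a.b.X\{a}))\{a} ⊢ =b=> s3
  s3 = (rec X. b.((0 + 0)\{b}\{a} + a.b.X\{a}))\{a} ⊢ =b=> s4
  s4 = ((0 + 0)\{b}\{a} + a.b.(rec X. b.((0 + 0)\{b}\{a} + a.b.X\{a}))\{a})\{a} ⊢ (no moves)
Reachable graph of Q (4 states):
  t0 = rec X. a.((0 + 0)\{b}\{a} + a.b.X\{a}) ⊢ =a=> t1
  t1 = (0 + 0)\{b}\{a} + a.b.(rec X. a.((0 + 0)\{b}\{a} + a.b.X\{a}))\{a} ⊢ =a=> t2
  t2 = b.(rec X. a.((0 + 0)\{b}\{a} + a.b.X\{a}))\{a} ⊢ =b=> t3
  t3 = (rec X. a.((0 + 0)\{b}\{a} + a.b.X\{a}))\{a} ⊢ (no moves)
Run σ = ⟨b⟩ on P: start {s0}
  [1] b ⇒ {s1}
  ✓ P
Run σ = ⟨b⟩ on Q: start {t0}
  [1] b ⇒ no successor for Q

b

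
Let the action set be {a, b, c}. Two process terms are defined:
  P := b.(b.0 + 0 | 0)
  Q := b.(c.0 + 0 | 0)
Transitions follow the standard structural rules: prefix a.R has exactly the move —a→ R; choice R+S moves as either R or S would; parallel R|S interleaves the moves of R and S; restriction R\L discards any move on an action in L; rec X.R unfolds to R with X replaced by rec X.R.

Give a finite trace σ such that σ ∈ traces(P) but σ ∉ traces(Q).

P's transition system — 3 states:
  u0 = b.(b.0 + 0 | 0) | -b-> u1
  u1 = b.0 + 0 | 0 | -b-> u2
  u2 = 0 | deadlocked
Q's transition system — 3 states:
  v0 = b.(c.0 + 0 | 0) | -b-> v1
  v1 = c.0 + 0 | 0 | -c-> v2
  v2 = 0 | deadlocked
Run σ = ⟨bb⟩ on P: start {u0}
  after b @ step 1: {u1}
  after b @ step 2: {u2}
  ✓ P
Run σ = ⟨bb⟩ on Q: start {v0}
  after b @ step 1: {v1}
  after b @ step 2: ∅  — Q cannot continue

bb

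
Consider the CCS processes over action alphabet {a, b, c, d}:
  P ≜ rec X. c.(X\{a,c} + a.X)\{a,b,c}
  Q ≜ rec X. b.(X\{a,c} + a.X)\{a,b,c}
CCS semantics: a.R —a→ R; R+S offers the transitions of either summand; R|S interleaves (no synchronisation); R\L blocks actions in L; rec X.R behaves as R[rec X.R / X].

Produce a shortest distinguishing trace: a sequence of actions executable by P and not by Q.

c

P's transition system — 2 states:
  m0 = rec X. c.(X\{a,c} + a.X)\{a,b,c} ⊢ --c--▸ m1
  m1 = ((rec X. c.(X\{a,c} + a.X)\{a,b,c})\{a,c} + a.(rec X. c.(X\{a,c} + a.X)\{a,b,c}))\{a,b,c} ⊢ ·
Q's transition system — 2 states:
  n0 = rec X. b.(X\{a,c} + a.X)\{a,b,c} ⊢ --b--▸ n1
  n1 = ((rec X. b.(X\{a,c} + a.X)\{a,b,c})\{a,c} + a.(rec X. b.(X\{a,c} + a.X)\{a,b,c}))\{a,b,c} ⊢ ·
Run σ = ⟨c⟩ on P: start {m0}
  step 1 (c): {m1}
  ✓ P
Run σ = ⟨c⟩ on Q: start {n0}
  step 1 (c): ∅  — Q cannot continue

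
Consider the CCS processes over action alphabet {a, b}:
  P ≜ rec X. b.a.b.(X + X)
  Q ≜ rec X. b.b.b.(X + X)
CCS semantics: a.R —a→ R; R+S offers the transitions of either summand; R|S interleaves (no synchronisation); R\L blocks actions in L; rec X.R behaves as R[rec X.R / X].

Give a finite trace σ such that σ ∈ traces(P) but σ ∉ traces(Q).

ba

Reachable graph of P (4 states):
  u0 = rec X. b.a.b.(X + X) :: -b-> u1
  u1 = a.b.((rec X. b.a.b.(X + X)) + (rec X. b.a.b.(X + X))) :: -a-> u2
  u2 = b.((rec X. b.a.b.(X + X)) + (rec X. b.a.b.(X + X))) :: -b-> u3
  u3 = (rec X. b.a.b.(X + X)) + (rec X. b.a.b.(X + X)) :: -b-> u1
Reachable graph of Q (4 states):
  v0 = rec X. b.b.b.(X + X) :: -b-> v1
  v1 = b.b.((rec X. b.b.b.(X + X)) + (rec X. b.b.b.(X + X))) :: -b-> v2
  v2 = b.((rec X. b.b.b.(X + X)) + (rec X. b.b.b.(X + X))) :: -b-> v3
  v3 = (rec X. b.b.b.(X + X)) + (rec X. b.b.b.(X + X)) :: -b-> v1
Executing ba from P (initial set {u0}):
  [1] b ⇒ {u1}
  [2] a ⇒ {u2}
  — P admits the full trace.
Executing ba from Q (initial set {v0}):
  [1] b ⇒ {v1}
  [2] a ⇒ ∅ (Q stuck)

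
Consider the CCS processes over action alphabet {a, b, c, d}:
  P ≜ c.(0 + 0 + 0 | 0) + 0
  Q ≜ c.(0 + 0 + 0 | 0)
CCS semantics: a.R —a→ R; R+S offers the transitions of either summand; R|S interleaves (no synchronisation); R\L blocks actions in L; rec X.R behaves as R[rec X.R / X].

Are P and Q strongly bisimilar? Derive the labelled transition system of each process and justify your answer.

P's transition system — 2 states:
  p0 = c.(0 + 0 + 0 | 0) + 0 :: ··c··> p1
  p1 = 0 + 0 + 0 | 0 :: ·
Q's transition system — 2 states:
  q0 = c.(0 + 0 + 0 | 0) :: ··c··> q1
  q1 = 0 + 0 + 0 | 0 :: ·
Coarsest stable partition (strong bisimilarity classes):
  B0 = {p0, q0}
  B1 = {p1, q1}
p0 ∈ B0, q0 ∈ B0 → same block

bisimilar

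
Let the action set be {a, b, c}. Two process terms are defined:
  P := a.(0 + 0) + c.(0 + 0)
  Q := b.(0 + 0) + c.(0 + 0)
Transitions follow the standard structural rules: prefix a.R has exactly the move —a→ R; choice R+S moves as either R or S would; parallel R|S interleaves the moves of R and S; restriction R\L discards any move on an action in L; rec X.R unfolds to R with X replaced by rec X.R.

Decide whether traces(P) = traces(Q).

traces(P) ≠ traces(Q) — witness ⟨a⟩

P's transition system — 2 states:
  m0 = a.(0 + 0) + c.(0 + 0) has moves --a--▸ m1, --c--▸ m1
  m1 = 0 + 0 has moves (no moves)
Q's transition system — 2 states:
  n0 = b.(0 + 0) + c.(0 + 0) has moves --b--▸ n1, --c--▸ n1
  n1 = 0 + 0 has moves (no moves)
Run σ = ⟨a⟩ on P: start {m0}
  [1] a ⇒ {m1}
  ✓ P
Run σ = ⟨a⟩ on Q: start {n0}
  [1] a ⇒ no successor for Q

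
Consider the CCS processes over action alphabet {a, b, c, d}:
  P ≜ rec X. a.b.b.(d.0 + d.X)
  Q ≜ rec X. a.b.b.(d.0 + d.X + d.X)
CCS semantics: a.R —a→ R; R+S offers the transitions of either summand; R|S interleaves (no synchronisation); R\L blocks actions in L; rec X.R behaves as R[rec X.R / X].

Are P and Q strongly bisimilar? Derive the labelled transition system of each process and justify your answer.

YES

P's transition system — 5 states:
  p0 = rec X. a.b.b.(d.0 + d.X) has moves ··a··> p1
  p1 = b.b.(d.0 + d.(rec X. a.b.b.(d.0 + d.X))) has moves ··b··> p2
  p2 = b.(d.0 + d.(rec X. a.b.b.(d.0 + d.X))) has moves ··b··> p3
  p3 = d.0 + d.(rec X. a.b.b.(d.0 + d.X)) has moves ··d··> p0, ··d··> p4
  p4 = 0 has moves ·
Q's transition system — 5 states:
  q0 = rec X. a.b.b.(d.0 + d.X + d.X) has moves ··a··> q1
  q1 = b.b.(d.0 + d.(rec X. a.b.b.(d.0 + d.X + d.X)) + d.(rec X. a.b.b.(d.0 + d.X + d.X))) has moves ··b··> q2
  q2 = b.(d.0 + d.(rec X. a.b.b.(d.0 + d.X + d.X)) + d.(rec X. a.b.b.(d.0 + d.X + d.X))) has moves ··b··> q3
  q3 = d.0 + d.(rec X. a.b.b.(d.0 + d.X + d.X)) + d.(rec X. a.b.b.(d.0 + d.X + d.X)) has moves ··d··> q0, ··d··> q4
  q4 = 0 has moves ·
Partition-refinement fixed point:
  B0 = {p0, q0}
  B1 = {p1, q1}
  B2 = {p2, q2}
  B3 = {p3, q3}
  B4 = {p4, q4}
p0 ∈ B0, q0 ∈ B0 → same block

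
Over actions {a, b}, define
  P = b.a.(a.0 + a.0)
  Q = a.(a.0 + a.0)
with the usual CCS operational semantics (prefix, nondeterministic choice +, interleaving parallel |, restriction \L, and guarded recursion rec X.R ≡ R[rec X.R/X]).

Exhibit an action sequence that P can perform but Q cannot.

b

P's transition system — 4 states:
  p0 = b.a.(a.0 + a.0) :: --b--▸ p1
  p1 = a.(a.0 + a.0) :: --a--▸ p2
  p2 = a.0 + a.0 :: --a--▸ p3
  p3 = 0 :: ·
Q's transition system — 3 states:
  q0 = a.(a.0 + a.0) :: --a--▸ q1
  q1 = a.0 + a.0 :: --a--▸ q2
  q2 = 0 :: ·
Executing b from P (initial set {p0}):
  step 1 (b): {p1}
  ✓ P
Executing b from Q (initial set {q0}):
  step 1 (b): no successor for Q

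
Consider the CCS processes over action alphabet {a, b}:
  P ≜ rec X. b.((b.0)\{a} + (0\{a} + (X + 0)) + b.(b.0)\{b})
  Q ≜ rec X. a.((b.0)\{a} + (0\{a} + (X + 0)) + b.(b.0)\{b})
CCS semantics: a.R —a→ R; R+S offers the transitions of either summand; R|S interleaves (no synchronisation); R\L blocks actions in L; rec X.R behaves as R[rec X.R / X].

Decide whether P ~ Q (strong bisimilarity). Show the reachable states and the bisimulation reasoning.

LTS(P): 4 reachable states
  s0 = rec X. b.((b.0)\{a} + (0\{a} + (X + 0)) + b.(b.0)\{b}) | ··b··> s1
  s1 = (b.0)\{a} + (0\{a} + ((rec X. b.((b.0)\{a} + (0\{a} + (X + 0)) + b.(b.0)\{b})) + 0)) + b.(b.0)\{b} | ··b··> s1, ··b··> s2, ··b··> s3
  s2 = (b.0)\{b} | (no moves)
  s3 = 0\{a} | (no moves)
LTS(Q): 4 reachable states
  t0 = rec X. a.((b.0)\{a} + (0\{a} + (X + 0)) + b.(b.0)\{b}) | ··a··> t1
  t1 = (b.0)\{a} + (0\{a} + ((rec X. a.((b.0)\{a} + (0\{a} + (X + 0)) + b.(b.0)\{b})) + 0)) + b.(b.0)\{b} | ··a··> t1, ··b··> t2, ··b··> t3
  t2 = (b.0)\{b} | (no moves)
  t3 = 0\{a} | (no moves)
Partition-refinement fixed point:
  B0 = {s0}
  B1 = {s1}
  B2 = {s2, s3, t2, t3}
  B3 = {t0}
  B4 = {t1}
s0 ∈ B0, t0 ∈ B3 → different blocks

NO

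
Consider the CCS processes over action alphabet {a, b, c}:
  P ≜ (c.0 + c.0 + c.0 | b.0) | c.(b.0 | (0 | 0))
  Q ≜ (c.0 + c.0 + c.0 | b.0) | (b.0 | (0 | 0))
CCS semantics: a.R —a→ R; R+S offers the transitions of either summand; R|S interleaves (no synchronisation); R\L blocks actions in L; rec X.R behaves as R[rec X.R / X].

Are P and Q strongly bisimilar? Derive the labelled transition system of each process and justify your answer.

not bisimilar

LTS(P): 15 reachable states
  p0 = (c.0 + c.0 + c.0 | b.0) | c.(b.0 | (0 | 0)) → ··b··> p1, ··c··> p2, ··c··> p3, ··c··> p4
  p1 = c.0 | 0 | c.(b.0 | (0 | 0)) → ··c··> p5, ··c··> p6
  p2 = (c.0 + c.0 + c.0 | b.0) | (b.0 | (0 | 0)) → ··b··> p6, ··b··> p7, ··c··> p8, ··c··> p9
  p3 = 0 | b.0 | c.(b.0 | (0 | 0)) → ··b··> p5, ··c··> p9
  p4 = 0 | c.(b.0 | (0 | 0)) → ··c··> p8
  p5 = 0 | 0 | c.(b.0 | (0 | 0)) → ··c··> p10
  p6 = c.0 | 0 | (b.0 | (0 | 0)) → ··b··> p11, ··c··> p10
  p7 = (c.0 + c.0 + c.0 | b.0) | (0 | (0 | 0)) → ··b··> p11, ··c··> p12, ··c··> p13
  p8 = 0 | (b.0 | (0 | 0)) → ··b··> p12
  p9 = 0 | b.0 | (b.0 | (0 | 0)) → ··b··> p10, ··b··> p13
  p10 = 0 | 0 | (b.0 | (0 | 0)) → ··b··> p14
  p11 = c.0 | 0 | (0 | (0 | 0)) → ··c··> p14
  p12 = 0 | (0 | (0 | 0)) → deadlocked
  p13 = 0 | b.0 | (0 | (0 | 0)) → ··b··> p14
  p14 = 0 | 0 | (0 | (0 | 0)) → deadlocked
LTS(Q): 10 reachable states
  q0 = (c.0 + c.0 + c.0 | b.0) | (b.0 | (0 | 0)) → ··b··> q1, ··b··> q2, ··c··> q3, ··c··> q4
  q1 = (c.0 + c.0 + c.0 | b.0) | (0 | (0 | 0)) → ··b··> q5, ··c··> q6, ··c··> q7
  q2 = c.0 | 0 | (b.0 | (0 | 0)) → ··b··> q5, ··c··> q8
  q3 = 0 | (b.0 | (0 | 0)) → ··b··> q6
  q4 = 0 | b.0 | (b.0 | (0 | 0)) → ··b··> q7, ··b··> q8
  q5 = c.0 | 0 | (0 | (0 | 0)) → ··c··> q9
  q6 = 0 | (0 | (0 | 0)) → deadlocked
  q7 = 0 | b.0 | (0 | (0 | 0)) → ··b··> q9
  q8 = 0 | 0 | (b.0 | (0 | 0)) → ··b··> q9
  q9 = 0 | 0 | (0 | (0 | 0)) → deadlocked
Partition-refinement fixed point:
  B0 = {p0}
  B1 = {p2, q0}
  B2 = {p10, p13, p8, q3, q7, q8}
  B3 = {p12, p14, q6, q9}
  B4 = {p7, q1}
  B5 = {p11, q5}
  B6 = {p9, q4}
  B7 = {p6, q2}
  B8 = {p4, p5}
  B9 = {p1}
  B10 = {p3}
p0 ∈ B0, q0 ∈ B1 → different blocks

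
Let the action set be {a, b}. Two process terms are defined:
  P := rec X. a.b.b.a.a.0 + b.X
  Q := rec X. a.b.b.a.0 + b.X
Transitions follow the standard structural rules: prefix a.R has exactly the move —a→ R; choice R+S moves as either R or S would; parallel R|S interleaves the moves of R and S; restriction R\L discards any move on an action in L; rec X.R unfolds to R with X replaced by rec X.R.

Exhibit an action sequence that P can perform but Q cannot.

abbaa

P's transition system — 6 states:
  p0 = rec X. a.b.b.a.a.0 + b.X has moves ··a··> p1, ··b··> p0
  p1 = b.b.a.a.0 has moves ··b··> p2
  p2 = b.a.a.0 has moves ··b··> p3
  p3 = a.a.0 has moves ··a··> p4
  p4 = a.0 has moves ··a··> p5
  p5 = 0 has moves stopped
Q's transition system — 5 states:
  q0 = rec X. a.b.b.a.0 + b.X has moves ··a··> q1, ··b··> q0
  q1 = b.b.a.0 has moves ··b··> q2
  q2 = b.a.0 has moves ··b··> q3
  q3 = a.0 has moves ··a··> q4
  q4 = 0 has moves stopped
Executing abbaa from P (initial set {p0}):
  step 1 (a): {p1}
  step 2 (b): {p2}
  step 3 (b): {p3}
  step 4 (a): {p4}
  step 5 (a): {p5}
  P completes σ.
Executing abbaa from Q (initial set {q0}):
  step 1 (a): {q1}
  step 2 (b): {q2}
  step 3 (b): {q3}
  step 4 (a): {q4}
  step 5 (a): ∅ (Q stuck)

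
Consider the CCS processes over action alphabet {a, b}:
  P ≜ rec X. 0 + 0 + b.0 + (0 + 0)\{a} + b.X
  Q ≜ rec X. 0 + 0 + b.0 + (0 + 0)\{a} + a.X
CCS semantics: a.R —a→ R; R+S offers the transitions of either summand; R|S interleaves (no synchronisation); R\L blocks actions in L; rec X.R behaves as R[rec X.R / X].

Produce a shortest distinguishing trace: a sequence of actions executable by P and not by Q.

bb

P's transition system — 2 states:
  m0 = rec X. 0 + 0 + b.0 + (0 + 0)\{a} + b.X has moves =b=> m0, =b=> m1
  m1 = 0 has moves ∅
Q's transition system — 2 states:
  n0 = rec X. 0 + 0 + b.0 + (0 + 0)\{a} + a.X has moves =a=> n0, =b=> n1
  n1 = 0 has moves ∅
Trace ⟨bb⟩ through P, begin at {m0}:
  [1] b ⇒ {m0, m1}
  [2] b ⇒ {m0, m1}
  P completes σ.
Trace ⟨bb⟩ through Q, begin at {n0}:
  [1] b ⇒ {n1}
  [2] b ⇒ no successor for Q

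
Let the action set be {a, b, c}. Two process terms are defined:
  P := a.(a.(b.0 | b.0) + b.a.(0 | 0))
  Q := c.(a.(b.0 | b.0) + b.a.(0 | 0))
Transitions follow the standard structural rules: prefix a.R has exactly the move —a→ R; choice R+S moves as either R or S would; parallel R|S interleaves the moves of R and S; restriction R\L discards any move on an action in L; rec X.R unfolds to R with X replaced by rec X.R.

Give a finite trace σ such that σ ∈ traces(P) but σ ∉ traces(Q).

LTS(P): 7 reachable states
  m0 = a.(a.(b.0 | b.0) + b.a.(0 | 0)) ⊢ -a-> m1
  m1 = a.(b.0 | b.0) + b.a.(0 | 0) ⊢ -a-> m2, -b-> m3
  m2 = b.0 | b.0 ⊢ -b-> m4, -b-> m5
  m3 = a.(0 | 0) ⊢ -a-> m6
  m4 = 0 | b.0 ⊢ -b-> m6
  m5 = b.0 | 0 ⊢ -b-> m6
  m6 = 0 | 0 ⊢ deadlocked
LTS(Q): 7 reachable states
  n0 = c.(a.(b.0 | b.0) + b.a.(0 | 0)) ⊢ -c-> n1
  n1 = a.(b.0 | b.0) + b.a.(0 | 0) ⊢ -a-> n2, -b-> n3
  n2 = b.0 | b.0 ⊢ -b-> n4, -b-> n5
  n3 = a.(0 | 0) ⊢ -a-> n6
  n4 = 0 | b.0 ⊢ -b-> n6
  n5 = b.0 | 0 ⊢ -b-> n6
  n6 = 0 | 0 ⊢ deadlocked
Trace ⟨a⟩ through P, begin at {m0}:
  step 1 (a): {m1}
  — P admits the full trace.
Trace ⟨a⟩ through Q, begin at {n0}:
  step 1 (a): no successor for Q

a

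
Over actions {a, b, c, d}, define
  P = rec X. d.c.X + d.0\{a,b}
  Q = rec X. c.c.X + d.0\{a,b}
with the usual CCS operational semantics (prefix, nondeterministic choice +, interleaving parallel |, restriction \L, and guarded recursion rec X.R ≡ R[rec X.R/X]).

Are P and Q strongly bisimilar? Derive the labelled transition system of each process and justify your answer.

P ≁ Q

P's transition system — 3 states:
  s0 = rec X. d.c.X + d.0\{a,b} has moves =d=> s1, =d=> s2
  s1 = 0\{a,b} has moves ·
  s2 = c.(rec X. d.c.X + d.0\{a,b}) has moves =c=> s0
Q's transition system — 3 states:
  t0 = rec X. c.c.X + d.0\{a,b} has moves =c=> t1, =d=> t2
  t1 = c.(rec X. c.c.X + d.0\{a,b}) has moves =c=> t0
  t2 = 0\{a,b} has moves ·
Bisimilarity quotient blocks:
  B0 = {s0}
  B1 = {s1, t2}
  B2 = {s2}
  B3 = {t0}
  B4 = {t1}
s0 ∈ B0, t0 ∈ B3 → different blocks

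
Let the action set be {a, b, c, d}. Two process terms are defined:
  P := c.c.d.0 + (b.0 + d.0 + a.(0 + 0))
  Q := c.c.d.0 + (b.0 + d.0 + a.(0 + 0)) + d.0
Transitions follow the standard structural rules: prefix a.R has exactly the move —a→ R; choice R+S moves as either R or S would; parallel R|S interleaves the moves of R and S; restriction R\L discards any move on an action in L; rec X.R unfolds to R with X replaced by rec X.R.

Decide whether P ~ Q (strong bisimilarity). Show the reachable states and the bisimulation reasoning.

LTS(P): 5 reachable states
  u0 = c.c.d.0 + (b.0 + d.0 + a.(0 + 0)) → --a--▸ u1, --b--▸ u2, --c--▸ u3, --d--▸ u2
  u1 = 0 + 0 → ·
  u2 = 0 → ·
  u3 = c.d.0 → --c--▸ u4
  u4 = d.0 → --d--▸ u2
LTS(Q): 5 reachable states
  v0 = c.c.d.0 + (b.0 + d.0 + a.(0 + 0)) + d.0 → --a--▸ v1, --b--▸ v2, --c--▸ v3, --d--▸ v2
  v1 = 0 + 0 → ·
  v2 = 0 → ·
  v3 = c.d.0 → --c--▸ v4
  v4 = d.0 → --d--▸ v2
Partition-refinement fixed point:
  B0 = {u0, v0}
  B1 = {u1, u2, v1, v2}
  B2 = {u3, v3}
  B3 = {u4, v4}
u0 ∈ B0, v0 ∈ B0 → same block

YES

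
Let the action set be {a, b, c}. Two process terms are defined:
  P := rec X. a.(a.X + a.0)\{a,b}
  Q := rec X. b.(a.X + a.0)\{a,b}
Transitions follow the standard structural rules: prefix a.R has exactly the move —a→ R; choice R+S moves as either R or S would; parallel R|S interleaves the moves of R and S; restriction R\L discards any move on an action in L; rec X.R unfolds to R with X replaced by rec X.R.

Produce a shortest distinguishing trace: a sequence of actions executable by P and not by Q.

a

LTS(P): 2 reachable states
  p0 = rec X. a.(a.X + a.0)\{a,b} ⊢ =a=> p1
  p1 = (a.(rec X. a.(a.X + a.0)\{a,b}) + a.0)\{a,b} ⊢ stopped
LTS(Q): 2 reachable states
  q0 = rec X. b.(a.X + a.0)\{a,b} ⊢ =b=> q1
  q1 = (a.(rec X. b.(a.X + a.0)\{a,b}) + a.0)\{a,b} ⊢ stopped
Executing a from P (initial set {p0}):
  after a @ step 1: {p1}
  ✓ P
Executing a from Q (initial set {q0}):
  after a @ step 1: ∅  — Q cannot continue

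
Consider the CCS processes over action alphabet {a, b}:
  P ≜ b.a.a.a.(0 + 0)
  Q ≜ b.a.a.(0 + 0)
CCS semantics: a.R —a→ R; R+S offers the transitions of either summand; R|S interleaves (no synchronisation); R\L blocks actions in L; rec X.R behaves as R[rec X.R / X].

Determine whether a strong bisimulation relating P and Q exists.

NO

P's transition system — 5 states:
  u0 = b.a.a.a.(0 + 0) → —b→ u1
  u1 = a.a.a.(0 + 0) → —a→ u2
  u2 = a.a.(0 + 0) → —a→ u3
  u3 = a.(0 + 0) → —a→ u4
  u4 = 0 + 0 → stopped
Q's transition system — 4 states:
  v0 = b.a.a.(0 + 0) → —b→ v1
  v1 = a.a.(0 + 0) → —a→ v2
  v2 = a.(0 + 0) → —a→ v3
  v3 = 0 + 0 → stopped
Bisimilarity quotient blocks:
  B0 = {u0}
  B1 = {u1}
  B2 = {u2, v1}
  B3 = {u3, v2}
  B4 = {u4, v3}
  B5 = {v0}
u0 ∈ B0, v0 ∈ B5 → different blocks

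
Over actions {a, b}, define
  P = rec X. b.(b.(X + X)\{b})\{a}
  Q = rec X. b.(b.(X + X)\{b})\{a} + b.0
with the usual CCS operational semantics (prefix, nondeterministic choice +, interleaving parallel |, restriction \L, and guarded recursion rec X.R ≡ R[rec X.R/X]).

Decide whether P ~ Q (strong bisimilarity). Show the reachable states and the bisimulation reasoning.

not bisimilar

Reachable graph of P (3 states):
  m0 = rec X. b.(b.(X + X)\{b})\{a} → -b-> m1
  m1 = (b.((rec X. b.(b.(X + X)\{b})\{a}) + (rec X. b.(b.(X + X)\{b})\{a}))\{b})\{a} → -b-> m2
  m2 = ((rec X. b.(b.(X + X)\{b})\{a}) + (rec X. b.(b.(X + X)\{b})\{a}))\{b}\{a} → stopped
Reachable graph of Q (4 states):
  n0 = rec X. b.(b.(X + X)\{b})\{a} + b.0 → -b-> n1, -b-> n2
  n1 = (b.((rec X. b.(b.(X + X)\{b})\{a} + b.0) + (rec X. b.(b.(X + X)\{b})\{a} + b.0))\{b})\{a} → -b-> n3
  n2 = 0 → stopped
  n3 = ((rec X. b.(b.(X + X)\{b})\{a} + b.0) + (rec X. b.(b.(X + X)\{b})\{a} + b.0))\{b}\{a} → stopped
Bisimilarity quotient blocks:
  B0 = {m0}
  B1 = {m1, n1}
  B2 = {m2, n2, n3}
  B3 = {n0}
m0 ∈ B0, n0 ∈ B3 → different blocks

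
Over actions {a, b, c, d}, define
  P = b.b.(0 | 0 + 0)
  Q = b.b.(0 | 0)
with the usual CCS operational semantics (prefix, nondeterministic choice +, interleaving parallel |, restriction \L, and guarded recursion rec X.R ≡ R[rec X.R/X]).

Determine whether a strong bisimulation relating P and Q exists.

LTS(P): 3 reachable states
  m0 = b.b.(0 | 0 + 0) :: -b-> m1
  m1 = b.(0 | 0 + 0) :: -b-> m2
  m2 = 0 | 0 + 0 :: ∅
LTS(Q): 3 reachable states
  n0 = b.b.(0 | 0) :: -b-> n1
  n1 = b.(0 | 0) :: -b-> n2
  n2 = 0 | 0 :: ∅
Bisimilarity quotient blocks:
  B0 = {m0, n0}
  B1 = {m1, n1}
  B2 = {m2, n2}
m0 ∈ B0, n0 ∈ B0 → same block

P ~ Q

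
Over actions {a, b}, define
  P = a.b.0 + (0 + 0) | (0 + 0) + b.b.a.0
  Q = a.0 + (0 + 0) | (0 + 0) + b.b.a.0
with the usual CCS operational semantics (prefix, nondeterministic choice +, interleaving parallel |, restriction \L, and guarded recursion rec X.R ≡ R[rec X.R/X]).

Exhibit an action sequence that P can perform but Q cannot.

ab

Reachable graph of P (5 states):
  s0 = a.b.0 + (0 + 0) | (0 + 0) + b.b.a.0 has moves -a-> s1, -b-> s2
  s1 = b.0 has moves -b-> s3
  s2 = b.a.0 has moves -b-> s4
  s3 = 0 has moves deadlocked
  s4 = a.0 has moves -a-> s3
Reachable graph of Q (4 states):
  t0 = a.0 + (0 + 0) | (0 + 0) + b.b.a.0 has moves -a-> t1, -b-> t2
  t1 = 0 has moves deadlocked
  t2 = b.a.0 has moves -b-> t3
  t3 = a.0 has moves -a-> t1
Trace ⟨ab⟩ through P, begin at {s0}:
  step 1 (a): {s1}
  step 2 (b): {s3}
  ✓ P
Trace ⟨ab⟩ through Q, begin at {t0}:
  step 1 (a): {t1}
  step 2 (b): ∅  — Q cannot continue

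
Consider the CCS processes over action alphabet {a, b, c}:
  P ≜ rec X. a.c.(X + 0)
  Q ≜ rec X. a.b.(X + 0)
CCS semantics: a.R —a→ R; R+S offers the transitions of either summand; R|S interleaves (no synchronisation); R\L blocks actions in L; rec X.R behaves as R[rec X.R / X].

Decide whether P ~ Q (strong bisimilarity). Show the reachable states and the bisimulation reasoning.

NO

LTS(P): 3 reachable states
  s0 = rec X. a.c.(X + 0) → -a-> s1
  s1 = c.((rec X. a.c.(X + 0)) + 0) → -c-> s2
  s2 = (rec X. a.c.(X + 0)) + 0 → -a-> s1
LTS(Q): 3 reachable states
  t0 = rec X. a.b.(X + 0) → -a-> t1
  t1 = b.((rec X. a.b.(X + 0)) + 0) → -b-> t2
  t2 = (rec X. a.b.(X + 0)) + 0 → -a-> t1
Bisimilarity quotient blocks:
  B0 = {s0, s2}
  B1 = {s1}
  B2 = {t0, t2}
  B3 = {t1}
s0 ∈ B0, t0 ∈ B2 → different blocks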